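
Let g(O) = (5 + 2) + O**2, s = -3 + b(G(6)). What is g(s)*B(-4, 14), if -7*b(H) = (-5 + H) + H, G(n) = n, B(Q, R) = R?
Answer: 322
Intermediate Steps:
b(H) = 5/7 - 2*H/7 (b(H) = -((-5 + H) + H)/7 = -(-5 + 2*H)/7 = 5/7 - 2*H/7)
s = -4 (s = -3 + (5/7 - 2/7*6) = -3 + (5/7 - 12/7) = -3 - 1 = -4)
g(O) = 7 + O**2
g(s)*B(-4, 14) = (7 + (-4)**2)*14 = (7 + 16)*14 = 23*14 = 322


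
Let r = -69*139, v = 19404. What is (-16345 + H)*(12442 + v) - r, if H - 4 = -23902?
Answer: -1281568987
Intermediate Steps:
H = -23898 (H = 4 - 23902 = -23898)
r = -9591
(-16345 + H)*(12442 + v) - r = (-16345 - 23898)*(12442 + 19404) - 1*(-9591) = -40243*31846 + 9591 = -1281578578 + 9591 = -1281568987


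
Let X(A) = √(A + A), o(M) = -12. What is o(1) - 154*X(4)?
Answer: -12 - 308*√2 ≈ -447.58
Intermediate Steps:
X(A) = √2*√A (X(A) = √(2*A) = √2*√A)
o(1) - 154*X(4) = -12 - 154*√2*√4 = -12 - 154*√2*2 = -12 - 308*√2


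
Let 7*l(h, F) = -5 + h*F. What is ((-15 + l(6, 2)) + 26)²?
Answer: 144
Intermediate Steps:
l(h, F) = -5/7 + F*h/7 (l(h, F) = (-5 + h*F)/7 = (-5 + F*h)/7 = -5/7 + F*h/7)
((-15 + l(6, 2)) + 26)² = ((-15 + (-5/7 + (⅐)*2*6)) + 26)² = ((-15 + (-5/7 + 12/7)) + 26)² = ((-15 + 1) + 26)² = (-14 + 26)² = 12² = 144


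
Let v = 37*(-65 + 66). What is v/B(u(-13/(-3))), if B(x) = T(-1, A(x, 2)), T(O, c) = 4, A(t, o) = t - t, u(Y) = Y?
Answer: 37/4 ≈ 9.2500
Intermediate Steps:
A(t, o) = 0
B(x) = 4
v = 37 (v = 37*1 = 37)
v/B(u(-13/(-3))) = 37/4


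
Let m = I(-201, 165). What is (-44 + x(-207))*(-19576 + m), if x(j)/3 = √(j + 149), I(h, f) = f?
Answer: 854084 - 58233*I*√58 ≈ 8.5408e+5 - 4.4349e+5*I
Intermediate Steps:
m = 165
x(j) = 3*√(149 + j) (x(j) = 3*√(j + 149) = 3*√(149 + j))
(-44 + x(-207))*(-19576 + m) = (-44 + 3*√(149 - 207))*(-19576 + 165) = (-44 + 3*√(-58))*(-19411) = (-44 + 3*(I*√58))*(-19411) = (-44 + 3*I*√58)*(-19411) = 854084 - 58233*I*√58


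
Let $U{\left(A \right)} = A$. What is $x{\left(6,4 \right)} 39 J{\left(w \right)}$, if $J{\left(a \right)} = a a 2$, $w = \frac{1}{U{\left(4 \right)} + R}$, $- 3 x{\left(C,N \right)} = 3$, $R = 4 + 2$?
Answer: $- \frac{39}{50} \approx -0.78$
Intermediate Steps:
$R = 6$
$x{\left(C,N \right)} = -1$ ($x{\left(C,N \right)} = \left(- \frac{1}{3}\right) 3 = -1$)
$w = \frac{1}{10}$ ($w = \frac{1}{4 + 6} = \frac{1}{10} \approx 0.1$)
$J{\left(a \right)} = 2 a^{2}$ ($J{\left(a \right)} = a^{2} \cdot 2 = 2 a^{2}$)
$x{\left(6,4 \right)} 39 J{\left(w \right)} = \left(-1\right) 39 \cdot \frac{2}{100} = - 39 \cdot 2 \cdot \frac{1}{100} = \left(-39\right) \frac{1}{50} = - \frac{39}{50}$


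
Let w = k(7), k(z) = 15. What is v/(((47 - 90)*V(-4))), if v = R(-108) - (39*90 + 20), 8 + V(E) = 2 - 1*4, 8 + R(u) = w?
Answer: -3523/430 ≈ -8.1930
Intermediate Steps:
w = 15
R(u) = 7 (R(u) = -8 + 15 = 7)
V(E) = -10 (V(E) = -8 + (2 - 1*4) = -8 + (2 - 4) = -8 - 2 = -10)
v = -3523 (v = 7 - (39*90 + 20) = 7 - (3510 + 20) = 7 - 1*3530 = 7 - 3530 = -3523)
v/(((47 - 90)*V(-4))) = -3523*(-1/(10*(47 - 90))) = -3523/((-43*(-10))) = -3523/430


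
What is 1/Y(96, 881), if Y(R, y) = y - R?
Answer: 1/785 ≈ 0.0012739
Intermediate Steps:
1/Y(96, 881) = 1/(881 - 1*96) = 1/(881 - 96) = 1/785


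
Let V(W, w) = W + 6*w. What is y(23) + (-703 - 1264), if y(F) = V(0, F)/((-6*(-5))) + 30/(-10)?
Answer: -9827/5 ≈ -1965.4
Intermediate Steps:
y(F) = -3 + F/5 (y(F) = (0 + 6*F)/((-6*(-5))) + 30/(-10) = (6*F)/30 + 30*(-⅒) = (6*F)*(1/30) - 3 = F/5 - 3 = -3 + F/5)
y(23) + (-703 - 1264) = (-3 + (⅕)*23) + (-703 - 1264) = (-3 + 23/5) - 1967 = 8/5 - 1967 = -9827/5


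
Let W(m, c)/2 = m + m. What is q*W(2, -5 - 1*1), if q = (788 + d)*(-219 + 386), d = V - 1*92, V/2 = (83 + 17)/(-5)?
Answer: 876416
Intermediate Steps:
V = -40 (V = 2*((83 + 17)/(-5)) = 2*(100*(-1/5)) = 2*(-20) = -40)
d = -132 (d = -40 - 1*92 = -40 - 92 = -132)
q = 109552 (q = (788 - 132)*(-219 + 386) = 656*167 = 109552)
W(m, c) = 4*m (W(m, c) = 2*(m + m) = 2*(2*m) = 4*m)
q*W(2, -5 - 1*1) = 109552*(4*2) = 109552*8 = 876416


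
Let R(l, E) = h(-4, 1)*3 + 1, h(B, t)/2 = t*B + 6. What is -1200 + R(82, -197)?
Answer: -1187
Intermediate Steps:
h(B, t) = 12 + 2*B*t (h(B, t) = 2*(t*B + 6) = 2*(B*t + 6) = 2*(6 + B*t) = 12 + 2*B*t)
R(l, E) = 13 (R(l, E) = (12 + 2*(-4)*1)*3 + 1 = (12 - 8)*3 + 1 = 4*3 + 1 = 12 + 1 = 13)
-1200 + R(82, -197) = -1200 + 13 = -1187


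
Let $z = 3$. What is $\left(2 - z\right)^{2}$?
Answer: $1$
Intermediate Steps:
$\left(2 - z\right)^{2} = \left(2 - 3\right)^{2} = \left(-1\right)^{2} = 1$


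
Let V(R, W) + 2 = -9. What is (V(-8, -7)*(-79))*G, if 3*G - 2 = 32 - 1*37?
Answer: -869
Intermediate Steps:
V(R, W) = -11 (V(R, W) = -2 - 9 = -11)
G = -1 (G = 2/3 + (32 - 1*37)/3 = 2/3 + (32 - 37)/3 = 2/3 + (1/3)*(-5) = 2/3 - 5/3 = -1)
(V(-8, -7)*(-79))*G = -11*(-79)*(-1) = 869*(-1) = -869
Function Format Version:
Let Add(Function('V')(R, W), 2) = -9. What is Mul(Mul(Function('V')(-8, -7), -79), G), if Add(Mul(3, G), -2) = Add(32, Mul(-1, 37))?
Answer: -869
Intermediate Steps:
Function('V')(R, W) = -11 (Function('V')(R, W) = Add(-2, -9) = -11)
G = -1 (G = Add(Rational(2, 3), Mul(Rational(1, 3), Add(32, Mul(-1, 37)))) = Add(Rational(2, 3), Mul(Rational(1, 3), Add(32, -37))) = Add(Rational(2, 3), Mul(Rational(1, 3), -5)) = Add(Rational(2, 3), Rational(-5, 3)) = -1)
Mul(Mul(Function('V')(-8, -7), -79), G) = Mul(Mul(-11, -79), -1) = Mul(869, -1) = -869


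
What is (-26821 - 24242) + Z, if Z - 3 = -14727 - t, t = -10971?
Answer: -54816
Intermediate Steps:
Z = -3753 (Z = 3 + (-14727 - 1*(-10971)) = 3 + (-14727 + 10971) = 3 - 3756 = -3753)
(-26821 - 24242) + Z = (-26821 - 24242) - 3753 = -51063 - 3753 = -54816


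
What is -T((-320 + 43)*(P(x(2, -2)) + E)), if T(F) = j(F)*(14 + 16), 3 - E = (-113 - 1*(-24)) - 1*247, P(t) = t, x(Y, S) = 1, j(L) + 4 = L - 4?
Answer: 2825640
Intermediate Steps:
j(L) = -8 + L (j(L) = -4 + (L - 4) = -4 + (-4 + L) = -8 + L)
E = 339 (E = 3 - ((-113 - 1*(-24)) - 1*247) = 3 - ((-113 + 24) - 247) = 3 - (-89 - 247) = 3 - 1*(-336) = 3 + 336 = 339)
T(F) = -240 + 30*F (T(F) = (-8 + F)*(14 + 16) = (-8 + F)*30 = -240 + 30*F)
-T((-320 + 43)*(P(x(2, -2)) + E)) = -(-240 + 30*((-320 + 43)*(1 + 339))) = -(-240 + 30*(-277*340)) = -(-240 + 30*(-94180)) = -(-240 - 2825400) = -1*(-2825640) = 2825640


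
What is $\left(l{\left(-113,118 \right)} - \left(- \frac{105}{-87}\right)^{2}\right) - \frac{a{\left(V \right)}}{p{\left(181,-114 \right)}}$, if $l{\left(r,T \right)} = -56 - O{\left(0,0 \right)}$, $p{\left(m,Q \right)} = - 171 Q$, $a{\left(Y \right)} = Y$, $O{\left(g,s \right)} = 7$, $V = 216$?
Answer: $- \frac{19572452}{303601} \approx -64.468$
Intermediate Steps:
$l{\left(r,T \right)} = -63$ ($l{\left(r,T \right)} = -56 - 7 = -63$)
$\left(l{\left(-113,118 \right)} - \left(- \frac{105}{-87}\right)^{2}\right) - \frac{a{\left(V \right)}}{p{\left(181,-114 \right)}} = \left(-63 - \left(- \frac{105}{-87}\right)^{2}\right) - \frac{216}{\left(-171\right) \left(-114\right)} = \left(-63 - \left(\left(-105\right) \left(- \frac{1}{87}\right)\right)^{2}\right) - \frac{216}{19494} = \left(-63 - \left(\frac{35}{29}\right)^{2}\right) - 216 \cdot \frac{1}{19494} = \left(-63 - \frac{1225}{841}\right) - \frac{4}{361} = - \frac{54208}{841} - \frac{4}{361} = - \frac{19572452}{303601}$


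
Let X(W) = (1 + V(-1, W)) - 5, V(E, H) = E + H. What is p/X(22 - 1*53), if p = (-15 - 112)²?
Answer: -16129/36 ≈ -448.03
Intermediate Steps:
p = 16129 (p = (-127)² = 16129)
X(W) = -5 + W (X(W) = (1 + (-1 + W)) - 5 = W - 5 = -5 + W)
p/X(22 - 1*53) = 16129/(-5 + (22 - 1*53)) = 16129/(-5 + (22 - 53)) = 16129/(-5 - 31) = 16129/(-36) = 16129*(-1/36) = -16129/36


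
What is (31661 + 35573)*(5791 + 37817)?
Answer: 2931940272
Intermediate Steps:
(31661 + 35573)*(5791 + 37817) = 67234*43608 = 2931940272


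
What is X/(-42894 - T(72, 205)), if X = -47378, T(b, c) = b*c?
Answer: 23689/28827 ≈ 0.82176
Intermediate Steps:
X/(-42894 - T(72, 205)) = -47378/(-42894 - 72*205) = -47378/(-42894 - 1*14760) = -47378/(-42894 - 14760) = -47378/(-57654) = -47378*(-1/57654) = 23689/28827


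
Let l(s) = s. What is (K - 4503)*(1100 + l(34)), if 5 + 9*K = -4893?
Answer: -5723550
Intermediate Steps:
K = -4898/9 (K = -5/9 + (1/9)*(-4893) = -5/9 - 1631/3 = -4898/9 ≈ -544.22)
(K - 4503)*(1100 + l(34)) = (-4898/9 - 4503)*(1100 + 34) = -45425/9*1134 = -5723550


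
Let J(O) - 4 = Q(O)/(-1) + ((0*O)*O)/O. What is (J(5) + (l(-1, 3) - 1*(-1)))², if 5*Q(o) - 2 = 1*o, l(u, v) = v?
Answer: 1089/25 ≈ 43.560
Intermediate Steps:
Q(o) = ⅖ + o/5 (Q(o) = ⅖ + (1*o)/5 = ⅖ + o/5)
J(O) = 18/5 - O/5 (J(O) = 4 + ((⅖ + O/5)/(-1) + ((0*O)*O)/O) = 4 + ((⅖ + O/5)*(-1) + (0*O)/O) = 4 + ((-⅖ - O/5) + 0/O) = 4 + ((-⅖ - O/5) + 0) = 4 + (-⅖ - O/5) = 18/5 - O/5)
(J(5) + (l(-1, 3) - 1*(-1)))² = ((18/5 - ⅕*5) + (3 - 1*(-1)))² = ((18/5 - 1) + (3 + 1))² = (13/5 + 4)² = (33/5)² = 1089/25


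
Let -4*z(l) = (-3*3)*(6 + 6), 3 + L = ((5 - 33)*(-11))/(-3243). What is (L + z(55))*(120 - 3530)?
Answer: -264356840/3243 ≈ -81516.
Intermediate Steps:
L = -10037/3243 (L = -3 + ((5 - 33)*(-11))/(-3243) = -3 - 28*(-11)*(-1/3243) = -3 + 308*(-1/3243) = -3 - 308/3243 = -10037/3243 ≈ -3.0950)
z(l) = 27 (z(l) = -(-3*3)*(6 + 6)/4 = -(-9)*12/4 = -¼*(-108) = 27)
(L + z(55))*(120 - 3530) = (-10037/3243 + 27)*(120 - 3530) = (77524/3243)*(-3410) = -264356840/3243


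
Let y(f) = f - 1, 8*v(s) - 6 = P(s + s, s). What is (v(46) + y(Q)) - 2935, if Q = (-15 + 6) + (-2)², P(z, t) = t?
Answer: -5869/2 ≈ -2934.5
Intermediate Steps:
v(s) = ¾ + s/8
Q = -5 (Q = -9 + 4 = -5)
y(f) = -1 + f
(v(46) + y(Q)) - 2935 = ((¾ + (⅛)*46) + (-1 - 5)) - 2935 = ((¾ + 23/4) - 6) - 2935 = (13/2 - 6) - 2935 = ½ - 2935 = -5869/2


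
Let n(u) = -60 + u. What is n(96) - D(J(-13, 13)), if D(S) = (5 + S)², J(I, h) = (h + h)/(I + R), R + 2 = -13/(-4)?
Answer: 62363/2209 ≈ 28.231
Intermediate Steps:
R = 5/4 (R = -2 - 13/(-4) = -2 - 13*(-¼) = -2 + 13/4 = 5/4 ≈ 1.2500)
J(I, h) = 2*h/(5/4 + I) (J(I, h) = (h + h)/(I + 5/4) = (2*h)/(5/4 + I) = 2*h/(5/4 + I))
n(96) - D(J(-13, 13)) = (-60 + 96) - (5 + 8*13/(5 + 4*(-13)))² = 36 - (5 + 8*13/(5 - 52))² = 36 - (5 + 8*13/(-47))² = 36 - (5 + 8*13*(-1/47))² = 36 - (5 - 104/47)² = 36 - (131/47)² = 36 - 1*17161/2209 = 36 - 17161/2209 = 62363/2209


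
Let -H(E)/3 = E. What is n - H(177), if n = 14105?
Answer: 14636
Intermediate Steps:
H(E) = -3*E
n - H(177) = 14105 - (-3)*177 = 14105 - 1*(-531) = 14105 + 531 = 14636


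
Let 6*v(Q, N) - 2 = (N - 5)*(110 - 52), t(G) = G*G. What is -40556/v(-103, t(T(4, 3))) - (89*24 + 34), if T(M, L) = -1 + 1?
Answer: -15901/12 ≈ -1325.1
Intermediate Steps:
T(M, L) = 0
t(G) = G**2
v(Q, N) = -48 + 29*N/3 (v(Q, N) = 1/3 + ((N - 5)*(110 - 52))/6 = 1/3 + ((-5 + N)*58)/6 = 1/3 + (-290 + 58*N)/6 = 1/3 + (-145/3 + 29*N/3) = -48 + 29*N/3)
-40556/v(-103, t(T(4, 3))) - (89*24 + 34) = -40556/(-48 + (29/3)*0**2) - (89*24 + 34) = -40556/(-48 + (29/3)*0) - (2136 + 34) = -40556/(-48 + 0) - 1*2170 = -40556/(-48) - 2170 = -40556*(-1/48) - 2170 = 10139/12 - 2170 = -15901/12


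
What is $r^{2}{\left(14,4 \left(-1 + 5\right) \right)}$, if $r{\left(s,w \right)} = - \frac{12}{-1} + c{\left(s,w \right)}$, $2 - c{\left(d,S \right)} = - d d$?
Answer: $44100$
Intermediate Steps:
$c{\left(d,S \right)} = 2 + d^{2}$ ($c{\left(d,S \right)} = 2 - - d d = 2 - - d^{2} = 2 + d^{2}$)
$r{\left(s,w \right)} = 14 + s^{2}$ ($r{\left(s,w \right)} = - \frac{12}{-1} + \left(2 + s^{2}\right) = \left(-12\right) \left(-1\right) + \left(2 + s^{2}\right) = 12 + \left(2 + s^{2}\right) = 14 + s^{2}$)
$r^{2}{\left(14,4 \left(-1 + 5\right) \right)} = \left(14 + 14^{2}\right)^{2} = \left(14 + 196\right)^{2} = 210^{2} = 44100$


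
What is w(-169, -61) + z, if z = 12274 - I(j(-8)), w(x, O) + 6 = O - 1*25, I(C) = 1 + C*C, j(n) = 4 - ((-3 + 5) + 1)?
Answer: 12180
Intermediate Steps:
j(n) = 1 (j(n) = 4 - (2 + 1) = 4 - 1*3 = 4 - 3 = 1)
I(C) = 1 + C²
w(x, O) = -31 + O (w(x, O) = -6 + (O - 1*25) = -6 + (O - 25) = -6 + (-25 + O) = -31 + O)
z = 12272 (z = 12274 - (1 + 1²) = 12274 - (1 + 1) = 12274 - 1*2 = 12274 - 2 = 12272)
w(-169, -61) + z = (-31 - 61) + 12272 = -92 + 12272 = 12180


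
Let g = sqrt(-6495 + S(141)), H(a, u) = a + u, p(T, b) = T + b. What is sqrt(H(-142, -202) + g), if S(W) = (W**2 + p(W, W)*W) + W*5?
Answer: sqrt(-344 + sqrt(53853)) ≈ 10.58*I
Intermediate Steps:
S(W) = 3*W**2 + 5*W (S(W) = (W**2 + (W + W)*W) + W*5 = (W**2 + (2*W)*W) + 5*W = (W**2 + 2*W**2) + 5*W = 3*W**2 + 5*W)
g = sqrt(53853) (g = sqrt(-6495 + 141*(5 + 3*141)) = sqrt(-6495 + 141*(5 + 423)) = sqrt(-6495 + 141*428) = sqrt(-6495 + 60348) = sqrt(53853) ≈ 232.06)
sqrt(H(-142, -202) + g) = sqrt((-142 - 202) + sqrt(53853)) = sqrt(-344 + sqrt(53853))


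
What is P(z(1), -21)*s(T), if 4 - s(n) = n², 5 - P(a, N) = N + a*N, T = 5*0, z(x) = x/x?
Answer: 188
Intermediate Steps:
z(x) = 1
T = 0
P(a, N) = 5 - N - N*a (P(a, N) = 5 - (N + a*N) = 5 - (N + N*a) = 5 + (-N - N*a) = 5 - N - N*a)
s(n) = 4 - n²
P(z(1), -21)*s(T) = (5 - 1*(-21) - 1*(-21)*1)*(4 - 1*0²) = (5 + 21 + 21)*(4 - 1*0) = 47*(4 + 0) = 47*4 = 188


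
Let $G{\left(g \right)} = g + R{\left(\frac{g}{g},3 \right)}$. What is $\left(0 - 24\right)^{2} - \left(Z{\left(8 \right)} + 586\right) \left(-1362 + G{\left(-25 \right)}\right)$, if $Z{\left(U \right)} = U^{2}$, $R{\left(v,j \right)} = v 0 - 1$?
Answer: $902776$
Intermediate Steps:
$R{\left(v,j \right)} = -1$ ($R{\left(v,j \right)} = 0 - 1 = -1$)
$G{\left(g \right)} = -1 + g$ ($G{\left(g \right)} = g - 1 = -1 + g$)
$\left(0 - 24\right)^{2} - \left(Z{\left(8 \right)} + 586\right) \left(-1362 + G{\left(-25 \right)}\right) = \left(0 - 24\right)^{2} - \left(8^{2} + 586\right) \left(-1362 - 26\right) = \left(-24\right)^{2} - \left(64 + 586\right) \left(-1362 - 26\right) = 576 - 650 \left(-1388\right) = 576 - -902200 = 576 + 902200 = 902776$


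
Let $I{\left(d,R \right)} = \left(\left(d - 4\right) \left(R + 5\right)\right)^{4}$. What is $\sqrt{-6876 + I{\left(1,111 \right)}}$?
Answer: $6 \sqrt{407393665} \approx 1.211 \cdot 10^{5}$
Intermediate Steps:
$I{\left(d,R \right)} = \left(-4 + d\right)^{4} \left(5 + R\right)^{4}$ ($I{\left(d,R \right)} = \left(\left(-4 + d\right) \left(5 + R\right)\right)^{4} = \left(-4 + d\right)^{4} \left(5 + R\right)^{4}$)
$\sqrt{-6876 + I{\left(1,111 \right)}} = \sqrt{-6876 + \left(-4 + 1\right)^{4} \left(5 + 111\right)^{4}} = \sqrt{-6876 + \left(-3\right)^{4} \cdot 116^{4}} = \sqrt{-6876 + 81 \cdot 181063936} = \sqrt{-6876 + 14666178816} = \sqrt{14666171940} = 6 \sqrt{407393665}$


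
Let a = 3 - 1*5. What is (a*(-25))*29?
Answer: 1450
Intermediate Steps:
a = -2 (a = 3 - 5 = -2)
(a*(-25))*29 = -2*(-25)*29 = 50*29 = 1450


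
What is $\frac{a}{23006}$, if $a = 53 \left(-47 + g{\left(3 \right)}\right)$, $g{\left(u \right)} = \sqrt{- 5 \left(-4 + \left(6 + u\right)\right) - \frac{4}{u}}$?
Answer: $- \frac{2491}{23006} + \frac{53 i \sqrt{237}}{69018} \approx -0.10828 + 0.011822 i$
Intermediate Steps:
$g{\left(u \right)} = \sqrt{-10 - 5 u - \frac{4}{u}}$ ($g{\left(u \right)} = \sqrt{- 5 \left(2 + u\right) - \frac{4}{u}} = \sqrt{\left(-10 - 5 u\right) - \frac{4}{u}} = \sqrt{-10 - 5 u - \frac{4}{u}}$)
$a = -2491 + \frac{53 i \sqrt{237}}{3}$ ($a = 53 \left(-47 + \sqrt{-10 - 15 - \frac{4}{3}}\right) = 53 \left(-47 + \sqrt{- \frac{79}{3}}\right) = 53 \left(-47 + \frac{i \sqrt{237}}{3}\right) = -2491 + \frac{53 i \sqrt{237}}{3} \approx -2491.0 + 271.98 i$)
$\frac{a}{23006} = \frac{-2491 + \frac{53 i \sqrt{237}}{3}}{23006} = \left(-2491 + \frac{53 i \sqrt{237}}{3}\right) \frac{1}{23006} = - \frac{2491}{23006} + \frac{53 i \sqrt{237}}{69018}$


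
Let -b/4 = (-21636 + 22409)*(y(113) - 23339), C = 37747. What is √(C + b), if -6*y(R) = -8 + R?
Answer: √72256045 ≈ 8500.4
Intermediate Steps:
y(R) = 4/3 - R/6 (y(R) = -(-8 + R)/6 = 4/3 - R/6)
b = 72218298 (b = -4*(-21636 + 22409)*((4/3 - ⅙*113) - 23339) = -3092*((4/3 - 113/6) - 23339) = -3092*(-35/2 - 23339) = -3092*(-46713)/2 = -4*(-36109149/2) = 72218298)
√(C + b) = √(37747 + 72218298) = √72256045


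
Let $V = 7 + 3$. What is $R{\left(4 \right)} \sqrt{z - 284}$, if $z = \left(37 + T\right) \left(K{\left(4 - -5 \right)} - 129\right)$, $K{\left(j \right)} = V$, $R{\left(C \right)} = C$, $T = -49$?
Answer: $8 \sqrt{286} \approx 135.29$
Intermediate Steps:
$V = 10$
$K{\left(j \right)} = 10$
$z = 1428$ ($z = \left(37 - 49\right) \left(10 - 129\right) = \left(-12\right) \left(-119\right) = 1428$)
$R{\left(4 \right)} \sqrt{z - 284} = 4 \sqrt{1428 - 284} = 4 \sqrt{1144} = 4 \cdot 2 \sqrt{286} = 8 \sqrt{286}$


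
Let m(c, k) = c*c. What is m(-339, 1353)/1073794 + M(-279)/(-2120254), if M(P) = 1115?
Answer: 60616107406/569179005919 ≈ 0.10650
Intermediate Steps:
m(c, k) = c**2
m(-339, 1353)/1073794 + M(-279)/(-2120254) = (-339)**2/1073794 + 1115/(-2120254) = 114921*(1/1073794) + 1115*(-1/2120254) = 114921/1073794 - 1115/2120254 = 60616107406/569179005919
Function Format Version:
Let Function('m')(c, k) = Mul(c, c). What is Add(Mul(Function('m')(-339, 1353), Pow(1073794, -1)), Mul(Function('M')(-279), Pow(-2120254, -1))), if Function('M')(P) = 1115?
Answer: Rational(60616107406, 569179005919) ≈ 0.10650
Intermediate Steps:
Function('m')(c, k) = Pow(c, 2)
Add(Mul(Function('m')(-339, 1353), Pow(1073794, -1)), Mul(Function('M')(-279), Pow(-2120254, -1))) = Add(Mul(Pow(-339, 2), Pow(1073794, -1)), Mul(1115, Pow(-2120254, -1))) = Add(Mul(114921, Rational(1, 1073794)), Mul(1115, Rational(-1, 2120254))) = Add(Rational(114921, 1073794), Rational(-1115, 2120254)) = Rational(60616107406, 569179005919)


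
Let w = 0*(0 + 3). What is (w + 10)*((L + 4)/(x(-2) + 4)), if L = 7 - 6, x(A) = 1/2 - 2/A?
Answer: 100/11 ≈ 9.0909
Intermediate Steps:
x(A) = ½ - 2/A (x(A) = 1*(½) - 2/A = ½ - 2/A)
L = 1
w = 0 (w = 0*3 = 0)
(w + 10)*((L + 4)/(x(-2) + 4)) = (0 + 10)*((1 + 4)/((½)*(-4 - 2)/(-2) + 4)) = 10*(5/((½)*(-½)*(-6) + 4)) = 10*(5/(3/2 + 4)) = 10*(5/(11/2)) = 10*(5*(2/11)) = 10*(10/11) = 100/11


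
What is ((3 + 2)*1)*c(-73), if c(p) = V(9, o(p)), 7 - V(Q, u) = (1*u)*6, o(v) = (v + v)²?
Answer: -639445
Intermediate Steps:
o(v) = 4*v² (o(v) = (2*v)² = 4*v²)
V(Q, u) = 7 - 6*u (V(Q, u) = 7 - 1*u*6 = 7 - u*6 = 7 - 6*u)
c(p) = 7 - 24*p²
((3 + 2)*1)*c(-73) = ((3 + 2)*1)*(7 - 24*(-73)²) = (5*1)*(7 - 24*5329) = 5*(7 - 127896) = 5*(-127889) = -639445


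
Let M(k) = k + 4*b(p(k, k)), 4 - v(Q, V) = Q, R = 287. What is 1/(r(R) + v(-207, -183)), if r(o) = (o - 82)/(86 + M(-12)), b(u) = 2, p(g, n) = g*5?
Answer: 2/427 ≈ 0.0046838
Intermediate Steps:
v(Q, V) = 4 - Q
p(g, n) = 5*g
M(k) = 8 + k (M(k) = k + 4*2 = k + 8 = 8 + k)
r(o) = -1 + o/82 (r(o) = (o - 82)/(86 + (8 - 12)) = (-82 + o)/(86 - 4) = (-82 + o)/82 = (-82 + o)*(1/82) = -1 + o/82)
1/(r(R) + v(-207, -183)) = 1/((-1 + (1/82)*287) + (4 - 1*(-207))) = 1/((-1 + 7/2) + (4 + 207)) = 1/(5/2 + 211) = 1/(427/2) = 2/427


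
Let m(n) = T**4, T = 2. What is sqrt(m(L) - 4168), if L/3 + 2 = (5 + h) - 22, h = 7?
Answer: 2*I*sqrt(1038) ≈ 64.436*I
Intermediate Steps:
L = -36 (L = -6 + 3*((5 + 7) - 22) = -6 + 3*(12 - 22) = -6 + 3*(-10) = -6 - 30 = -36)
m(n) = 16 (m(n) = 2**4 = 16)
sqrt(m(L) - 4168) = sqrt(16 - 4168) = sqrt(-4152) = 2*I*sqrt(1038)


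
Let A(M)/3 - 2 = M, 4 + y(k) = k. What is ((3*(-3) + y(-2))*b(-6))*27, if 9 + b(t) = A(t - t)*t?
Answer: 18225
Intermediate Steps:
y(k) = -4 + k
A(M) = 6 + 3*M
b(t) = -9 + 6*t (b(t) = -9 + (6 + 3*(t - t))*t = -9 + (6 + 3*0)*t = -9 + (6 + 0)*t = -9 + 6*t)
((3*(-3) + y(-2))*b(-6))*27 = ((3*(-3) + (-4 - 2))*(-9 + 6*(-6)))*27 = ((-9 - 6)*(-9 - 36))*27 = -15*(-45)*27 = 675*27 = 18225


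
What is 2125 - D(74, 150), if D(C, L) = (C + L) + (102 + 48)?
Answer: 1751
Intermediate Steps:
D(C, L) = 150 + C + L (D(C, L) = (C + L) + 150 = 150 + C + L)
2125 - D(74, 150) = 2125 - (150 + 74 + 150) = 2125 - 1*374 = 2125 - 374 = 1751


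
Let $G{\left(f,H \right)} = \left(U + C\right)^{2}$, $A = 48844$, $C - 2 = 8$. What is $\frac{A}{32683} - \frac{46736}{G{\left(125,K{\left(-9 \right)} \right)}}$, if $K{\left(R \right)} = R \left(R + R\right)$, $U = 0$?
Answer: $- \frac{380647072}{817075} \approx -465.87$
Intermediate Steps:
$C = 10$ ($C = 2 + 8 = 10$)
$K{\left(R \right)} = 2 R^{2}$ ($K{\left(R \right)} = R 2 R = 2 R^{2}$)
$G{\left(f,H \right)} = 100$ ($G{\left(f,H \right)} = \left(0 + 10\right)^{2} = 10^{2} = 100$)
$\frac{A}{32683} - \frac{46736}{G{\left(125,K{\left(-9 \right)} \right)}} = \frac{48844}{32683} - \frac{46736}{100} = 48844 \cdot \frac{1}{32683} - \frac{11684}{25} = \frac{48844}{32683} - \frac{11684}{25} = - \frac{380647072}{817075}$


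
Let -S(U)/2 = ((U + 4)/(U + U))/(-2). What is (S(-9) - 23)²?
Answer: 167281/324 ≈ 516.30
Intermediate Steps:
S(U) = (4 + U)/(2*U) (S(U) = -2*(U + 4)/(U + U)/(-2) = -2*(4 + U)/((2*U))*(-1)/2 = -2*(4 + U)*(1/(2*U))*(-1)/2 = -2*(4 + U)/(2*U)*(-1)/2 = -(-1)*(4 + U)/(2*U) = (4 + U)/(2*U))
(S(-9) - 23)² = ((½)*(4 - 9)/(-9) - 23)² = ((½)*(-⅑)*(-5) - 23)² = (5/18 - 23)² = (-409/18)² = 167281/324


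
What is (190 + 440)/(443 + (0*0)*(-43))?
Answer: 630/443 ≈ 1.4221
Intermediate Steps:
(190 + 440)/(443 + (0*0)*(-43)) = 630/(443 + 0*(-43)) = 630/(443 + 0) = 630/443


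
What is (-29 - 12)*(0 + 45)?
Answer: -1845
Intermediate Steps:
(-29 - 12)*(0 + 45) = -41*45 = -1845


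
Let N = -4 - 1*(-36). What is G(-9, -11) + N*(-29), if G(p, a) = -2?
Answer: -930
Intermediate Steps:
N = 32 (N = -4 + 36 = 32)
G(-9, -11) + N*(-29) = -2 + 32*(-29) = -2 - 928 = -930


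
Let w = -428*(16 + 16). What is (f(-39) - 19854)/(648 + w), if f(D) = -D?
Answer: 19815/13048 ≈ 1.5186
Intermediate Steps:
w = -13696 (w = -428*32 = -13696)
(f(-39) - 19854)/(648 + w) = (-1*(-39) - 19854)/(648 - 13696) = (39 - 19854)/(-13048) = -19815*(-1/13048) = 19815/13048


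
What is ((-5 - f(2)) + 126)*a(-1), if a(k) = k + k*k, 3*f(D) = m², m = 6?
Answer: 0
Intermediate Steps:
f(D) = 12 (f(D) = (⅓)*6² = (⅓)*36 = 12)
a(k) = k + k²
((-5 - f(2)) + 126)*a(-1) = ((-5 - 1*12) + 126)*(-(1 - 1)) = ((-5 - 12) + 126)*(-1*0) = (-17 + 126)*0 = 109*0 = 0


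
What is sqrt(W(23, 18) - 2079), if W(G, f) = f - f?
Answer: 3*I*sqrt(231) ≈ 45.596*I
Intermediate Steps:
W(G, f) = 0
sqrt(W(23, 18) - 2079) = sqrt(0 - 2079) = sqrt(-2079) = 3*I*sqrt(231)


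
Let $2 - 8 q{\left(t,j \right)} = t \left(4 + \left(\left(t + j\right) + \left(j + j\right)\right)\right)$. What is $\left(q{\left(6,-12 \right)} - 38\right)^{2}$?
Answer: $\frac{5329}{16} \approx 333.06$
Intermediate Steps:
$q{\left(t,j \right)} = \frac{1}{4} - \frac{t \left(4 + t + 3 j\right)}{8}$ ($q{\left(t,j \right)} = \frac{1}{4} - \frac{t \left(4 + \left(\left(t + j\right) + \left(j + j\right)\right)\right)}{8} = \frac{1}{4} - \frac{t \left(4 + \left(\left(j + t\right) + 2 j\right)\right)}{8} = \frac{1}{4} - \frac{t \left(4 + \left(t + 3 j\right)\right)}{8} = \frac{1}{4} - \frac{t \left(4 + t + 3 j\right)}{8}$)
$\left(q{\left(6,-12 \right)} - 38\right)^{2} = \left(\left(\frac{1}{4} - 3 - \frac{6^{2}}{8} - \left(- \frac{9}{2}\right) 6\right) - 38\right)^{2} = \left(\left(\frac{1}{4} - 3 - \frac{9}{2} + 27\right) - 38\right)^{2} = \left(\frac{79}{4} - 38\right)^{2} = \left(- \frac{73}{4}\right)^{2} = \frac{5329}{16}$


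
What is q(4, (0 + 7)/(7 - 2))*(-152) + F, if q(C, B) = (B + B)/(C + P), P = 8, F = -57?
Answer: -1387/15 ≈ -92.467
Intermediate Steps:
q(C, B) = 2*B/(8 + C) (q(C, B) = (B + B)/(C + 8) = (2*B)/(8 + C) = 2*B/(8 + C))
q(4, (0 + 7)/(7 - 2))*(-152) + F = (2*((0 + 7)/(7 - 2))/(8 + 4))*(-152) - 57 = (2*(7/5)/12)*(-152) - 57 = (2*(7*(⅕))*(1/12))*(-152) - 57 = (2*(7/5)*(1/12))*(-152) - 57 = (7/30)*(-152) - 57 = -532/15 - 57 = -1387/15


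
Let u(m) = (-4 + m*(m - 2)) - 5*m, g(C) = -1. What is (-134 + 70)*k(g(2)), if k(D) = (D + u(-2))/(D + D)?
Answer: 416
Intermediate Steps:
u(m) = -4 - 5*m + m*(-2 + m) (u(m) = (-4 + m*(-2 + m)) - 5*m = -4 - 5*m + m*(-2 + m))
k(D) = (14 + D)/(2*D) (k(D) = (D + (-4 + (-2)**2 - 7*(-2)))/(D + D) = (D + (-4 + 4 + 14))/((2*D)) = (D + 14)*(1/(2*D)) = (14 + D)*(1/(2*D)) = (14 + D)/(2*D))
(-134 + 70)*k(g(2)) = (-134 + 70)*((1/2)*(14 - 1)/(-1)) = -32*(-1)*13 = -64*(-13/2) = 416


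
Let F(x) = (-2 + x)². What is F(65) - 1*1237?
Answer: 2732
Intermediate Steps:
F(65) - 1*1237 = (-2 + 65)² - 1*1237 = 63² - 1237 = 3969 - 1237 = 2732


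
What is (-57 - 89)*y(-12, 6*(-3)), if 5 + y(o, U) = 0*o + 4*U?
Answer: 11242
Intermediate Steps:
y(o, U) = -5 + 4*U (y(o, U) = -5 + (0*o + 4*U) = -5 + (0 + 4*U) = -5 + 4*U)
(-57 - 89)*y(-12, 6*(-3)) = (-57 - 89)*(-5 + 4*(6*(-3))) = -146*(-5 + 4*(-18)) = -146*(-5 - 72) = -146*(-77) = 11242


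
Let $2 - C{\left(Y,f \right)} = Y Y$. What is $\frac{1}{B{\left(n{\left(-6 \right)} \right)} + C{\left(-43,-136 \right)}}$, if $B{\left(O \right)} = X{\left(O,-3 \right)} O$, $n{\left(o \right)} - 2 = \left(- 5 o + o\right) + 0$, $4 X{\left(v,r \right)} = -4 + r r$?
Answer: $- \frac{2}{3629} \approx -0.00055112$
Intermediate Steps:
$X{\left(v,r \right)} = -1 + \frac{r^{2}}{4}$ ($X{\left(v,r \right)} = \frac{-4 + r r}{4} = \frac{-4 + r^{2}}{4} = -1 + \frac{r^{2}}{4}$)
$C{\left(Y,f \right)} = 2 - Y^{2}$ ($C{\left(Y,f \right)} = 2 - Y Y = 2 - Y^{2}$)
$n{\left(o \right)} = 2 - 4 o$ ($n{\left(o \right)} = 2 + \left(\left(- 5 o + o\right) + 0\right) = 2 + \left(- 4 o + 0\right) = 2 - 4 o$)
$B{\left(O \right)} = \frac{5 O}{4}$ ($B{\left(O \right)} = \left(-1 + \frac{\left(-3\right)^{2}}{4}\right) O = \left(-1 + \frac{1}{4} \cdot 9\right) O = \left(-1 + \frac{9}{4}\right) O = \frac{5 O}{4}$)
$\frac{1}{B{\left(n{\left(-6 \right)} \right)} + C{\left(-43,-136 \right)}} = \frac{1}{\frac{5 \left(2 - -24\right)}{4} + \left(2 - \left(-43\right)^{2}\right)} = \frac{1}{\frac{5 \left(2 + 24\right)}{4} + \left(2 - 1849\right)} = \frac{1}{\frac{5}{4} \cdot 26 + \left(2 - 1849\right)} = \frac{1}{\frac{65}{2} - 1847} = \frac{1}{- \frac{3629}{2}} = - \frac{2}{3629}$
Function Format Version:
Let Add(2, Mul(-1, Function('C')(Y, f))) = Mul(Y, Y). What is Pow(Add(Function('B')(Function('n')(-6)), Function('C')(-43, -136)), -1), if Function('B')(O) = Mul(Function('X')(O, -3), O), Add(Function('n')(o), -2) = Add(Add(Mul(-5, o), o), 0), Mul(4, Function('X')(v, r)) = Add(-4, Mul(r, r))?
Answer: Rational(-2, 3629) ≈ -0.00055112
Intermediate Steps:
Function('X')(v, r) = Add(-1, Mul(Rational(1, 4), Pow(r, 2))) (Function('X')(v, r) = Mul(Rational(1, 4), Add(-4, Mul(r, r))) = Mul(Rational(1, 4), Add(-4, Pow(r, 2))) = Add(-1, Mul(Rational(1, 4), Pow(r, 2))))
Function('C')(Y, f) = Add(2, Mul(-1, Pow(Y, 2))) (Function('C')(Y, f) = Add(2, Mul(-1, Mul(Y, Y))) = Add(2, Mul(-1, Pow(Y, 2))))
Function('n')(o) = Add(2, Mul(-4, o)) (Function('n')(o) = Add(2, Add(Add(Mul(-5, o), o), 0)) = Add(2, Add(Mul(-4, o), 0)) = Add(2, Mul(-4, o)))
Function('B')(O) = Mul(Rational(5, 4), O) (Function('B')(O) = Mul(Add(-1, Mul(Rational(1, 4), Pow(-3, 2))), O) = Mul(Add(-1, Mul(Rational(1, 4), 9)), O) = Mul(Add(-1, Rational(9, 4)), O) = Mul(Rational(5, 4), O))
Pow(Add(Function('B')(Function('n')(-6)), Function('C')(-43, -136)), -1) = Pow(Add(Mul(Rational(5, 4), Add(2, Mul(-4, -6))), Add(2, Mul(-1, Pow(-43, 2)))), -1) = Pow(Add(Mul(Rational(5, 4), Add(2, 24)), Add(2, Mul(-1, 1849))), -1) = Pow(Add(Mul(Rational(5, 4), 26), Add(2, -1849)), -1) = Pow(Add(Rational(65, 2), -1847), -1) = Pow(Rational(-3629, 2), -1) = Rational(-2, 3629)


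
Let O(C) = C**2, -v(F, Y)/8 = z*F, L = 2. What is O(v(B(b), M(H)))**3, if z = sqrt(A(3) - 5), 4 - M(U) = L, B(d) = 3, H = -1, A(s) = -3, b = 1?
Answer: -97844723712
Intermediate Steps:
M(U) = 2 (M(U) = 4 - 1*2 = 4 - 2 = 2)
z = 2*I*sqrt(2) (z = sqrt(-3 - 5) = sqrt(-8) = 2*I*sqrt(2) ≈ 2.8284*I)
v(F, Y) = -16*I*F*sqrt(2) (v(F, Y) = -8*2*I*sqrt(2)*F = -16*I*F*sqrt(2))
O(v(B(b), M(H)))**3 = ((-16*I*3*sqrt(2))**2)**3 = ((-48*I*sqrt(2))**2)**3 = (-4608)**3 = -97844723712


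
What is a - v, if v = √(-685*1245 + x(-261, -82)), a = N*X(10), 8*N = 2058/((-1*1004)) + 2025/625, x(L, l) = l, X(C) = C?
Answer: 14937/10040 - I*√852907 ≈ 1.4877 - 923.53*I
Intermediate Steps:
N = 14937/100400 (N = (2058/((-1*1004)) + 2025/625)/8 = (2058/(-1004) + 2025*(1/625))/8 = (2058*(-1/1004) + 81/25)/8 = (-1029/502 + 81/25)/8 = (⅛)*(14937/12550) = 14937/100400 ≈ 0.14877)
a = 14937/10040 (a = (14937/100400)*10 = 14937/10040 ≈ 1.4877)
v = I*√852907 (v = √(-685*1245 - 82) = √(-852825 - 82) = √(-852907) = I*√852907 ≈ 923.53*I)
a - v = 14937/10040 - I*√852907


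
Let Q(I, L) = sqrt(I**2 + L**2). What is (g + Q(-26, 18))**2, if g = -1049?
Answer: 1101401 - 20980*sqrt(10) ≈ 1.0351e+6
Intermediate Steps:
(g + Q(-26, 18))**2 = (-1049 + sqrt((-26)**2 + 18**2))**2 = (-1049 + sqrt(676 + 324))**2 = (-1049 + sqrt(1000))**2 = (-1049 + 10*sqrt(10))**2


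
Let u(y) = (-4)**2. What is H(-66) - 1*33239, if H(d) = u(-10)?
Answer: -33223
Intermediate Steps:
u(y) = 16
H(d) = 16
H(-66) - 1*33239 = 16 - 1*33239 = 16 - 33239 = -33223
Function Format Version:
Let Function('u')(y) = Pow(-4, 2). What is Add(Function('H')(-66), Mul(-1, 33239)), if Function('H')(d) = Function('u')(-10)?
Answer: -33223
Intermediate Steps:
Function('u')(y) = 16
Function('H')(d) = 16
Add(Function('H')(-66), Mul(-1, 33239)) = Add(16, Mul(-1, 33239)) = Add(16, -33239) = -33223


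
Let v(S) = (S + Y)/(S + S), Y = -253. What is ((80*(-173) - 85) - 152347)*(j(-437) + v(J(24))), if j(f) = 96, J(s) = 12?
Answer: -14292464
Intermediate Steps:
v(S) = (-253 + S)/(2*S) (v(S) = (S - 253)/(S + S) = (-253 + S)/((2*S)) = (-253 + S)*(1/(2*S)) = (-253 + S)/(2*S))
((80*(-173) - 85) - 152347)*(j(-437) + v(J(24))) = ((80*(-173) - 85) - 152347)*(96 + (½)*(-253 + 12)/12) = ((-13840 - 85) - 152347)*(96 + (½)*(1/12)*(-241)) = (-13925 - 152347)*(96 - 241/24) = -166272*2063/24 = -14292464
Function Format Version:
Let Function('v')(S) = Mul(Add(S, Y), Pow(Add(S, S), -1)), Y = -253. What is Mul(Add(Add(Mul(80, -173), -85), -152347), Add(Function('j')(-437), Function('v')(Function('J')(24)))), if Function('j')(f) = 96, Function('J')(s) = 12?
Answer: -14292464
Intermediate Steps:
Function('v')(S) = Mul(Rational(1, 2), Pow(S, -1), Add(-253, S)) (Function('v')(S) = Mul(Add(S, -253), Pow(Add(S, S), -1)) = Mul(Add(-253, S), Pow(Mul(2, S), -1)) = Mul(Add(-253, S), Mul(Rational(1, 2), Pow(S, -1))) = Mul(Rational(1, 2), Pow(S, -1), Add(-253, S)))
Mul(Add(Add(Mul(80, -173), -85), -152347), Add(Function('j')(-437), Function('v')(Function('J')(24)))) = Mul(Add(Add(Mul(80, -173), -85), -152347), Add(96, Mul(Rational(1, 2), Pow(12, -1), Add(-253, 12)))) = Mul(Add(Add(-13840, -85), -152347), Add(96, Mul(Rational(1, 2), Rational(1, 12), -241))) = Mul(Add(-13925, -152347), Add(96, Rational(-241, 24))) = Mul(-166272, Rational(2063, 24)) = -14292464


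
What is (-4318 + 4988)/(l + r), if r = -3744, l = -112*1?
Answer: -335/1928 ≈ -0.17376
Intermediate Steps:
l = -112
(-4318 + 4988)/(l + r) = (-4318 + 4988)/(-112 - 3744) = 670/(-3856) = 670*(-1/3856) = -335/1928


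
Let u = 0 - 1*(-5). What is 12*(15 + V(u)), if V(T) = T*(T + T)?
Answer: 780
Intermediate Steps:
u = 5 (u = 0 + 5 = 5)
V(T) = 2*T² (V(T) = T*(2*T) = 2*T²)
12*(15 + V(u)) = 12*(15 + 2*5²) = 12*(15 + 2*25) = 12*(15 + 50) = 12*65 = 780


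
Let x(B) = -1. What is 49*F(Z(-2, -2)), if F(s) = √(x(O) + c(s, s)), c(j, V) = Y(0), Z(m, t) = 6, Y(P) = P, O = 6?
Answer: 49*I ≈ 49.0*I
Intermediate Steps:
c(j, V) = 0
F(s) = I (F(s) = √(-1 + 0) = √(-1) = I)
49*F(Z(-2, -2)) = 49*I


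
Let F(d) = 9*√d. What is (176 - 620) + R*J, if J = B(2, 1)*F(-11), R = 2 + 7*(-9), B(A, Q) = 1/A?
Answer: -444 - 549*I*√11/2 ≈ -444.0 - 910.41*I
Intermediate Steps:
R = -61 (R = 2 - 63 = -61)
J = 9*I*√11/2 (J = (9*√(-11))/2 = (9*(I*√11))/2 = (9*I*√11)/2 = 9*I*√11/2 ≈ 14.925*I)
(176 - 620) + R*J = (176 - 620) - 549*I*√11/2 = -444 - 549*I*√11/2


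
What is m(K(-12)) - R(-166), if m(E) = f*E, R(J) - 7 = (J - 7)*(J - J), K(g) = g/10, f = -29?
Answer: 139/5 ≈ 27.800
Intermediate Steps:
K(g) = g/10 (K(g) = g*(⅒) = g/10)
R(J) = 7 (R(J) = 7 + (J - 7)*(J - J) = 7 + (-7 + J)*0 = 7 + 0 = 7)
m(E) = -29*E
m(K(-12)) - R(-166) = -29*(-12)/10 - 1*7 = -29*(-6/5) - 7 = 174/5 - 7 = 139/5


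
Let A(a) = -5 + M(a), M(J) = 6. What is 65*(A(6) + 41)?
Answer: 2730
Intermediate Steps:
A(a) = 1 (A(a) = -5 + 6 = 1)
65*(A(6) + 41) = 65*(1 + 41) = 65*42 = 2730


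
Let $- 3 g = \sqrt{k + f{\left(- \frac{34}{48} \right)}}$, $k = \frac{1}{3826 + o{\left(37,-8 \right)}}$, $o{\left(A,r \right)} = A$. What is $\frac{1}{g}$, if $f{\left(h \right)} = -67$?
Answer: $\frac{3 i \sqrt{249955415}}{129410} \approx 0.36651 i$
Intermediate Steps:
$k = \frac{1}{3863}$ ($k = \frac{1}{3826 + 37} = \frac{1}{3863} \approx 0.00025887$)
$g = - \frac{2 i \sqrt{249955415}}{11589}$ ($g = - \frac{\sqrt{\frac{1}{3863} - 67}}{3} = - \frac{\sqrt{- \frac{258820}{3863}}}{3} = - \frac{\frac{2}{3863} i \sqrt{249955415}}{3} = - \frac{2 i \sqrt{249955415}}{11589} \approx - 2.7284 i$)
$\frac{1}{g} = \frac{1}{\left(- \frac{2}{11589}\right) i \sqrt{249955415}} = \frac{3 i \sqrt{249955415}}{129410}$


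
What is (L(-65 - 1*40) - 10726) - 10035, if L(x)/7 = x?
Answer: -21496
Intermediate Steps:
L(x) = 7*x
(L(-65 - 1*40) - 10726) - 10035 = (7*(-65 - 1*40) - 10726) - 10035 = (7*(-65 - 40) - 10726) - 10035 = (7*(-105) - 10726) - 10035 = (-735 - 10726) - 10035 = -11461 - 10035 = -21496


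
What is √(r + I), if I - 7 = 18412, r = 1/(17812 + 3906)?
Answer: √8687717822274/21718 ≈ 135.72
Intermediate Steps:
r = 1/21718 ≈ 4.6045e-5
I = 18419 (I = 7 + 18412 = 18419)
√(r + I) = √(1/21718 + 18419) = √(400023843/21718) = √8687717822274/21718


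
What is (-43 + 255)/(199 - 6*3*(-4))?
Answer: 212/271 ≈ 0.78229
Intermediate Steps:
(-43 + 255)/(199 - 6*3*(-4)) = 212/(199 - 18*(-4)) = 212/(199 + 72) = 212/271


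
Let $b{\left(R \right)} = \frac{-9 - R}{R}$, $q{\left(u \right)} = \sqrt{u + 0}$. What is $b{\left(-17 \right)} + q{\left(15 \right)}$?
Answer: $- \frac{8}{17} + \sqrt{15} \approx 3.4024$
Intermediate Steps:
$q{\left(u \right)} = \sqrt{u}$
$b{\left(R \right)} = \frac{-9 - R}{R}$
$b{\left(-17 \right)} + q{\left(15 \right)} = \frac{-9 - -17}{-17} + \sqrt{15} = - \frac{-9 + 17}{17} + \sqrt{15} = \left(- \frac{1}{17}\right) 8 + \sqrt{15} = - \frac{8}{17} + \sqrt{15}$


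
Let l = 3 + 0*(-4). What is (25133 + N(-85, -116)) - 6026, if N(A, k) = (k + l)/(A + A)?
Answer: 3248303/170 ≈ 19108.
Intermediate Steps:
l = 3 (l = 3 + 0 = 3)
N(A, k) = (3 + k)/(2*A) (N(A, k) = (k + 3)/(A + A) = (3 + k)/((2*A)) = (3 + k)*(1/(2*A)) = (3 + k)/(2*A))
(25133 + N(-85, -116)) - 6026 = (25133 + (1/2)*(3 - 116)/(-85)) - 6026 = (25133 + (1/2)*(-1/85)*(-113)) - 6026 = (25133 + 113/170) - 6026 = 4272723/170 - 6026 = 3248303/170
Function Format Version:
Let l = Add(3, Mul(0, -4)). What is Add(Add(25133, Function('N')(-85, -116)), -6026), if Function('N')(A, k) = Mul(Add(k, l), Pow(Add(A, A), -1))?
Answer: Rational(3248303, 170) ≈ 19108.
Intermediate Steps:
l = 3 (l = Add(3, 0) = 3)
Function('N')(A, k) = Mul(Rational(1, 2), Pow(A, -1), Add(3, k)) (Function('N')(A, k) = Mul(Add(k, 3), Pow(Add(A, A), -1)) = Mul(Add(3, k), Pow(Mul(2, A), -1)) = Mul(Add(3, k), Mul(Rational(1, 2), Pow(A, -1))) = Mul(Rational(1, 2), Pow(A, -1), Add(3, k)))
Add(Add(25133, Function('N')(-85, -116)), -6026) = Add(Add(25133, Mul(Rational(1, 2), Pow(-85, -1), Add(3, -116))), -6026) = Add(Add(25133, Mul(Rational(1, 2), Rational(-1, 85), -113)), -6026) = Add(Add(25133, Rational(113, 170)), -6026) = Add(Rational(4272723, 170), -6026) = Rational(3248303, 170)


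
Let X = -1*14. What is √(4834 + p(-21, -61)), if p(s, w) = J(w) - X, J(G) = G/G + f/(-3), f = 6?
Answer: √4847 ≈ 69.620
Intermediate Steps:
J(G) = -1 (J(G) = G/G + 6/(-3) = 1 + 6*(-⅓) = 1 - 2 = -1)
X = -14
p(s, w) = 13 (p(s, w) = -1 - 1*(-14) = -1 + 14 = 13)
√(4834 + p(-21, -61)) = √(4834 + 13) = √4847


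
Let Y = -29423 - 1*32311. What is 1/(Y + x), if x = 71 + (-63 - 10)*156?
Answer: -1/73051 ≈ -1.3689e-5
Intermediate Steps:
Y = -61734 (Y = -29423 - 32311 = -61734)
x = -11317 (x = 71 - 73*156 = 71 - 11388 = -11317)
1/(Y + x) = 1/(-61734 - 11317) = 1/(-73051) = -1/73051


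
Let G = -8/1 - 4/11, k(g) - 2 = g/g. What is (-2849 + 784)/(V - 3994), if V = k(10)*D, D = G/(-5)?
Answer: 16225/31342 ≈ 0.51768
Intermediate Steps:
k(g) = 3 (k(g) = 2 + g/g = 2 + 1 = 3)
G = -92/11 (G = -8*1 - 4*1/11 = -8 - 4/11 = -92/11 ≈ -8.3636)
D = 92/55 (D = -92/11/(-5) = -92/11*(-1/5) = 92/55 ≈ 1.6727)
V = 276/55 (V = 3*(92/55) = 276/55 ≈ 5.0182)
(-2849 + 784)/(V - 3994) = (-2849 + 784)/(276/55 - 3994) = -2065/(-219394/55) = -2065*(-55/219394) = 16225/31342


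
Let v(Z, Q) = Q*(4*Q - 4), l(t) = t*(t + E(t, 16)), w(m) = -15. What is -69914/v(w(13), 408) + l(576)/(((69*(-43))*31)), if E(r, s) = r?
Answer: -74529607271/10182221808 ≈ -7.3196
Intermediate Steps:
l(t) = 2*t² (l(t) = t*(t + t) = t*(2*t) = 2*t²)
v(Z, Q) = Q*(-4 + 4*Q)
-69914/v(w(13), 408) + l(576)/(((69*(-43))*31)) = -69914*1/(1632*(-1 + 408)) + (2*576²)/(((69*(-43))*31)) = -69914/(4*408*407) + (2*331776)/((-2967*31)) = -69914/664224 + 663552/(-91977) = -69914*1/664224 + 663552*(-1/91977) = -34957/332112 - 221184/30659 = -74529607271/10182221808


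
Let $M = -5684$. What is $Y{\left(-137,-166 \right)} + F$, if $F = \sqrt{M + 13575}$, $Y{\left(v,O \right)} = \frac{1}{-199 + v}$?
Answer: $- \frac{1}{336} + \sqrt{7891} \approx 88.828$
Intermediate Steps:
$F = \sqrt{7891}$ ($F = \sqrt{-5684 + 13575} = \sqrt{7891} \approx 88.831$)
$Y{\left(-137,-166 \right)} + F = \frac{1}{-199 - 137} + \sqrt{7891} = \frac{1}{-336} + \sqrt{7891} = - \frac{1}{336} + \sqrt{7891}$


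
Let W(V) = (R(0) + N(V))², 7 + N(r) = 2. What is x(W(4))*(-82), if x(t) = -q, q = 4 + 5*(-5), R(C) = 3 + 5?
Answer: -1722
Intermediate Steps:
N(r) = -5 (N(r) = -7 + 2 = -5)
R(C) = 8
W(V) = 9 (W(V) = (8 - 5)² = 3² = 9)
q = -21 (q = 4 - 25 = -21)
x(t) = 21 (x(t) = -1*(-21) = 21)
x(W(4))*(-82) = 21*(-82) = -1722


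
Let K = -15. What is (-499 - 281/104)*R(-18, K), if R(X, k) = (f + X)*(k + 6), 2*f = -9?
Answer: -21131685/208 ≈ -1.0159e+5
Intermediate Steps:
f = -9/2 (f = (½)*(-9) = -9/2 ≈ -4.5000)
R(X, k) = (6 + k)*(-9/2 + X) (R(X, k) = (-9/2 + X)*(k + 6) = (-9/2 + X)*(6 + k) = (6 + k)*(-9/2 + X))
(-499 - 281/104)*R(-18, K) = (-499 - 281/104)*(-27 + 6*(-18) - 9/2*(-15) - 18*(-15)) = (-499 - 281*1/104)*(-27 - 108 + 135/2 + 270) = (-499 - 281/104)*(405/2) = -52177/104*405/2 = -21131685/208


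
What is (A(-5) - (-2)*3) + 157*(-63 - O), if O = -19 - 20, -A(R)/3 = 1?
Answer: -3765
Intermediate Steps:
A(R) = -3 (A(R) = -3*1 = -3)
O = -39
(A(-5) - (-2)*3) + 157*(-63 - O) = (-3 - (-2)*3) + 157*(-63 - 1*(-39)) = (-3 - 2*(-3)) + 157*(-63 + 39) = (-3 + 6) + 157*(-24) = 3 - 3768 = -3765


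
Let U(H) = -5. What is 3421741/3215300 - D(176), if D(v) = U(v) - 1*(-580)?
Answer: -1845375759/3215300 ≈ -573.94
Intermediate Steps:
D(v) = 575 (D(v) = -5 - 1*(-580) = -5 + 580 = 575)
3421741/3215300 - D(176) = 3421741/3215300 - 1*575 = 3421741*(1/3215300) - 575 = 3421741/3215300 - 575 = -1845375759/3215300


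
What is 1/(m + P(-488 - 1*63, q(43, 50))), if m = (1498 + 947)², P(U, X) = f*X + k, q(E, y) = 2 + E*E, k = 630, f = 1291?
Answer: 1/8368296 ≈ 1.1950e-7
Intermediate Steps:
q(E, y) = 2 + E²
P(U, X) = 630 + 1291*X (P(U, X) = 1291*X + 630 = 630 + 1291*X)
m = 5978025 (m = 2445² = 5978025)
1/(m + P(-488 - 1*63, q(43, 50))) = 1/(5978025 + (630 + 1291*(2 + 43²))) = 1/(5978025 + (630 + 1291*(2 + 1849))) = 1/(5978025 + (630 + 1291*1851)) = 1/(5978025 + (630 + 2389641)) = 1/(5978025 + 2390271) = 1/8368296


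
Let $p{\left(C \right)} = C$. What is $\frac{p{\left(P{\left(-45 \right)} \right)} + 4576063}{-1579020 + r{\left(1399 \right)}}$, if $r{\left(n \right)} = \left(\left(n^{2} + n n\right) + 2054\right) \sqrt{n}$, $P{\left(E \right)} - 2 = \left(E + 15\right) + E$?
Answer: $\frac{903197466225}{2682030838518758} + \frac{1120103968215 \sqrt{1399}}{1341015419259379} \approx 0.031578$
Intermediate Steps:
$P{\left(E \right)} = 17 + 2 E$ ($P{\left(E \right)} = 2 + \left(\left(E + 15\right) + E\right) = 2 + \left(\left(15 + E\right) + E\right) = 2 + \left(15 + 2 E\right) = 17 + 2 E$)
$r{\left(n \right)} = \sqrt{n} \left(2054 + 2 n^{2}\right)$ ($r{\left(n \right)} = \left(\left(n^{2} + n^{2}\right) + 2054\right) \sqrt{n} = \left(2 n^{2} + 2054\right) \sqrt{n} = \left(2054 + 2 n^{2}\right) \sqrt{n} = \sqrt{n} \left(2054 + 2 n^{2}\right)$)
$\frac{p{\left(P{\left(-45 \right)} \right)} + 4576063}{-1579020 + r{\left(1399 \right)}} = \frac{\left(17 + 2 \left(-45\right)\right) + 4576063}{-1579020 + 2 \sqrt{1399} \left(1027 + 1399^{2}\right)} = \frac{\left(17 - 90\right) + 4576063}{-1579020 + 2 \sqrt{1399} \left(1027 + 1957201\right)} = \frac{-73 + 4576063}{-1579020 + 2 \sqrt{1399} \cdot 1958228} = \frac{4575990}{-1579020 + 3916456 \sqrt{1399}}$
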